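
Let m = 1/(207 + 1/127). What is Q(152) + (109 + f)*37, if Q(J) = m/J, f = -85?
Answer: 3548519167/3996080 ≈ 888.00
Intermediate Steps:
m = 127/26290 (m = 1/(207 + 1/127) = 1/(26290/127) = 127/26290 ≈ 0.0048307)
Q(J) = 127/(26290*J)
Q(152) + (109 + f)*37 = (127/26290)/152 + (109 - 85)*37 = (127/26290)*(1/152) + 24*37 = 127/3996080 + 888 = 3548519167/3996080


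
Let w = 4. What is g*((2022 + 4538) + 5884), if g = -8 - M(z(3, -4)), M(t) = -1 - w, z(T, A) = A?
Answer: -37332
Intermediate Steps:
M(t) = -5 (M(t) = -1 - 1*4 = -1 - 4 = -5)
g = -3 (g = -8 - 1*(-5) = -8 + 5 = -3)
g*((2022 + 4538) + 5884) = -3*((2022 + 4538) + 5884) = -3*(6560 + 5884) = -3*12444 = -37332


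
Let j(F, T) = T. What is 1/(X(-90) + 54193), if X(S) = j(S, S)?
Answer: 1/54103 ≈ 1.8483e-5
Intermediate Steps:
X(S) = S
1/(X(-90) + 54193) = 1/(-90 + 54193) = 1/54103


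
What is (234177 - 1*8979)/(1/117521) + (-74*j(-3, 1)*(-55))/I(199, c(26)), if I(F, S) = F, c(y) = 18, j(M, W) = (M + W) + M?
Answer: 5266633317092/199 ≈ 2.6466e+10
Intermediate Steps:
j(M, W) = W + 2*M
(234177 - 1*8979)/(1/117521) + (-74*j(-3, 1)*(-55))/I(199, c(26)) = (234177 - 1*8979)/(1/117521) + (-74*(1 + 2*(-3))*(-55))/199 = (234177 - 8979)/(1/117521) + (-74*(1 - 6)*(-55))*(1/199) = 225198*117521 + (-74*(-5)*(-55))*(1/199) = 26465494158 + (370*(-55))*(1/199) = 26465494158 - 20350*1/199 = 26465494158 - 20350/199 = 5266633317092/199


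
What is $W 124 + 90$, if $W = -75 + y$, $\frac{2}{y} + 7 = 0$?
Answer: $- \frac{64718}{7} \approx -9245.4$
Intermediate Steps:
$y = - \frac{2}{7}$ ($y = \frac{2}{-7 + 0} = \frac{2}{-7} = 2 \left(- \frac{1}{7}\right) = - \frac{2}{7} \approx -0.28571$)
$W = - \frac{527}{7}$ ($W = -75 - \frac{2}{7} = - \frac{527}{7} \approx -75.286$)
$W 124 + 90 = \left(- \frac{527}{7}\right) 124 + 90 = - \frac{65348}{7} + 90 = - \frac{64718}{7}$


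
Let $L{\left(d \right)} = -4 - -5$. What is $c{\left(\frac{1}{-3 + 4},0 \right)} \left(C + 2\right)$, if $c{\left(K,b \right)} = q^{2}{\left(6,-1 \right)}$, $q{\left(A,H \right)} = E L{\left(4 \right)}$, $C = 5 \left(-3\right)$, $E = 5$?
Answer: $-325$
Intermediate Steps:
$C = -15$
$L{\left(d \right)} = 1$ ($L{\left(d \right)} = -4 + 5 = 1$)
$q{\left(A,H \right)} = 5$ ($q{\left(A,H \right)} = 5 \cdot 1 = 5$)
$c{\left(K,b \right)} = 25$ ($c{\left(K,b \right)} = 5^{2} = 25$)
$c{\left(\frac{1}{-3 + 4},0 \right)} \left(C + 2\right) = 25 \left(-15 + 2\right) = 25 \left(-13\right) = -325$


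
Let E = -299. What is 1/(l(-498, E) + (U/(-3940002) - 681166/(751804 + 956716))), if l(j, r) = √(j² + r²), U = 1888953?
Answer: 18873492478802238420/7251874964839271752457159 + 21493135958203760400*√337405/7251874964839271752457159 ≈ 0.0017242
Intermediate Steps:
1/(l(-498, E) + (U/(-3940002) - 681166/(751804 + 956716))) = 1/(√((-498)² + (-299)²) + (1888953/(-3940002) - 681166/(751804 + 956716))) = 1/(√(248004 + 89401) + (1888953*(-1/3940002) - 681166/1708520)) = 1/(√337405 + (-57241/119394 - 681166*1/1708520)) = 1/(√337405 + (-57241/119394 - 340583/854260)) = 1/(√337405 - 4071011971/4636069020) = 1/(-4071011971/4636069020 + √337405)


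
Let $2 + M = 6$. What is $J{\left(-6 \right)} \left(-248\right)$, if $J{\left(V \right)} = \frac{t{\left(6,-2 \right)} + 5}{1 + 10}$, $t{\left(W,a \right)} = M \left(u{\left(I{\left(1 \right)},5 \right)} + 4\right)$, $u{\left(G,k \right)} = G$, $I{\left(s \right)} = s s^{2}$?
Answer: $- \frac{6200}{11} \approx -563.64$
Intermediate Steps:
$M = 4$ ($M = -2 + 6 = 4$)
$I{\left(s \right)} = s^{3}$
$t{\left(W,a \right)} = 20$ ($t{\left(W,a \right)} = 4 \left(1^{3} + 4\right) = 4 \left(1 + 4\right) = 4 \cdot 5 = 20$)
$J{\left(V \right)} = \frac{25}{11}$ ($J{\left(V \right)} = \frac{20 + 5}{1 + 10} = \frac{25}{11}$)
$J{\left(-6 \right)} \left(-248\right) = \frac{25}{11} \left(-248\right) = - \frac{6200}{11}$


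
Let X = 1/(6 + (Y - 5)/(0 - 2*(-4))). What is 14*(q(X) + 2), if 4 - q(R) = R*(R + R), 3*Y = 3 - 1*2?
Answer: 350868/4225 ≈ 83.046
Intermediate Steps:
Y = ⅓ (Y = (3 - 1*2)/3 = (3 - 2)/3 = (⅓)*1 = ⅓ ≈ 0.33333)
X = 12/65 (X = 1/(6 + (⅓ - 5)/(0 - 2*(-4))) = 1/(6 - 14/(3*(0 + 8))) = 1/(6 - 14/3/8) = 1/(6 - 14/3*⅛) = 1/(6 - 7/12) = 1/(65/12) = 12/65 ≈ 0.18462)
q(R) = 4 - 2*R² (q(R) = 4 - R*(R + R) = 4 - R*2*R = 4 - 2*R²)
14*(q(X) + 2) = 14*((4 - 2*(12/65)²) + 2) = 14*((4 - 2*144/4225) + 2) = 14*((4 - 288/4225) + 2) = 14*(16612/4225 + 2) = 14*(25062/4225) = 350868/4225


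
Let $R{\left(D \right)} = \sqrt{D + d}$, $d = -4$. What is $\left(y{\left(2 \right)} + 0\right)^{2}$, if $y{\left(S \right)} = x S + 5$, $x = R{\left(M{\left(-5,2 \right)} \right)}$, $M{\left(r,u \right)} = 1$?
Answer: $13 + 20 i \sqrt{3} \approx 13.0 + 34.641 i$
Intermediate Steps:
$R{\left(D \right)} = \sqrt{-4 + D}$ ($R{\left(D \right)} = \sqrt{D - 4} = \sqrt{-4 + D}$)
$x = i \sqrt{3}$ ($x = \sqrt{-4 + 1} = \sqrt{-3} = i \sqrt{3} \approx 1.732 i$)
$y{\left(S \right)} = 5 + i S \sqrt{3}$ ($y{\left(S \right)} = i \sqrt{3} S + 5 = i S \sqrt{3} + 5 = 5 + i S \sqrt{3}$)
$\left(y{\left(2 \right)} + 0\right)^{2} = \left(\left(5 + i 2 \sqrt{3}\right) + 0\right)^{2} = \left(\left(5 + 2 i \sqrt{3}\right) + 0\right)^{2} = \left(5 + 2 i \sqrt{3}\right)^{2}$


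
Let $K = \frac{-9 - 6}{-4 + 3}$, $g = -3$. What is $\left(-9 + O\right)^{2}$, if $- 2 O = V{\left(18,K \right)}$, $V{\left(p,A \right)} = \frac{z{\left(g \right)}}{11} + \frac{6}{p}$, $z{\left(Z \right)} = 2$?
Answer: $\frac{373321}{4356} \approx 85.703$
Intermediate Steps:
$K = 15$ ($K = - \frac{15}{-1} = \left(-15\right) \left(-1\right) = 15$)
$V{\left(p,A \right)} = \frac{2}{11} + \frac{6}{p}$
$O = - \frac{17}{66}$ ($O = - \frac{\frac{2}{11} + \frac{6}{18}}{2} = - \frac{\frac{2}{11} + 6 \cdot \frac{1}{18}}{2} = - \frac{\frac{2}{11} + \frac{1}{3}}{2} = \left(- \frac{1}{2}\right) \frac{17}{33} = - \frac{17}{66} \approx -0.25758$)
$\left(-9 + O\right)^{2} = \left(-9 - \frac{17}{66}\right)^{2} = \left(- \frac{611}{66}\right)^{2} = \frac{373321}{4356}$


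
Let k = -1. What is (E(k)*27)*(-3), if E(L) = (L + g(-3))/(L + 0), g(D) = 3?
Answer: 162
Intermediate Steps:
E(L) = (3 + L)/L (E(L) = (L + 3)/(L + 0) = (3 + L)/L)
(E(k)*27)*(-3) = (((3 - 1)/(-1))*27)*(-3) = (-1*2*27)*(-3) = -2*27*(-3) = -54*(-3) = 162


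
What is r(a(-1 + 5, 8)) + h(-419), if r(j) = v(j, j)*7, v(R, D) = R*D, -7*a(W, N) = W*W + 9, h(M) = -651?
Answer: -3932/7 ≈ -561.71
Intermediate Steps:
a(W, N) = -9/7 - W²/7 (a(W, N) = -(W*W + 9)/7 = -(W² + 9)/7 = -(9 + W²)/7 = -9/7 - W²/7)
v(R, D) = D*R
r(j) = 7*j² (r(j) = (j*j)*7 = j²*7 = 7*j²)
r(a(-1 + 5, 8)) + h(-419) = 7*(-9/7 - (-1 + 5)²/7)² - 651 = 7*(-9/7 - ⅐*4²)² - 651 = 7*(-9/7 - ⅐*16)² - 651 = 7*(-9/7 - 16/7)² - 651 = 7*(-25/7)² - 651 = 7*(625/49) - 651 = 625/7 - 651 = -3932/7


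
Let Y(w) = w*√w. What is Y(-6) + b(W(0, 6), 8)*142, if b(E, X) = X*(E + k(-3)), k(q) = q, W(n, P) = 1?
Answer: -2272 - 6*I*√6 ≈ -2272.0 - 14.697*I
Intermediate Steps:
b(E, X) = X*(-3 + E) (b(E, X) = X*(E - 3) = X*(-3 + E))
Y(w) = w^(3/2)
Y(-6) + b(W(0, 6), 8)*142 = (-6)^(3/2) + (8*(-3 + 1))*142 = -6*I*√6 + (8*(-2))*142 = -6*I*√6 - 16*142 = -6*I*√6 - 2272 = -2272 - 6*I*√6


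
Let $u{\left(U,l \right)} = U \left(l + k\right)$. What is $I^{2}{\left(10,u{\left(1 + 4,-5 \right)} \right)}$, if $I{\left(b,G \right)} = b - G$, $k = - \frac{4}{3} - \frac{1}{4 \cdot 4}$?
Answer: $\frac{4060225}{2304} \approx 1762.3$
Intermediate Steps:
$k = - \frac{67}{48}$ ($k = \left(-4\right) \frac{1}{3} - \frac{1}{16} = - \frac{4}{3} - \frac{1}{16} = - \frac{67}{48} \approx -1.3958$)
$u{\left(U,l \right)} = U \left(- \frac{67}{48} + l\right)$ ($u{\left(U,l \right)} = U \left(l - \frac{67}{48}\right) = U \left(- \frac{67}{48} + l\right)$)
$I^{2}{\left(10,u{\left(1 + 4,-5 \right)} \right)} = \left(10 - \frac{\left(1 + 4\right) \left(-67 + 48 \left(-5\right)\right)}{48}\right)^{2} = \left(10 - \frac{1}{48} \cdot 5 \left(-67 - 240\right)\right)^{2} = \left(10 - \frac{1}{48} \cdot 5 \left(-307\right)\right)^{2} = \left(10 - - \frac{1535}{48}\right)^{2} = \left(10 + \frac{1535}{48}\right)^{2} = \left(\frac{2015}{48}\right)^{2} = \frac{4060225}{2304}$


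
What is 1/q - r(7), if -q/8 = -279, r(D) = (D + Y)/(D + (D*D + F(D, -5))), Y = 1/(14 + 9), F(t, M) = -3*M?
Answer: -359951/3644856 ≈ -0.098756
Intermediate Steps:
Y = 1/23 ≈ 0.043478
r(D) = (1/23 + D)/(15 + D + D**2) (r(D) = (D + 1/23)/(D + (D*D - 3*(-5))) = (1/23 + D)/(D + (D**2 + 15)) = (1/23 + D)/(D + (15 + D**2)) = (1/23 + D)/(15 + D + D**2))
q = 2232 (q = -8*(-279) = 2232)
1/q - r(7) = 1/2232 - (1/23 + 7)/(15 + 7 + 7**2) = 1/2232 - 162/((15 + 7 + 49)*23) = 1/2232 - 162/(71*23) = 1/2232 - 1*162/1633 = 1/2232 - 162/1633 = -359951/3644856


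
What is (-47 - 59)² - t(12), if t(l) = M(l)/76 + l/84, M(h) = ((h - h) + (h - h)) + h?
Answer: 1494348/133 ≈ 11236.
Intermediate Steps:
M(h) = h (M(h) = (0 + 0) + h = 0 + h = h)
t(l) = 10*l/399 (t(l) = l/76 + l/84 = 10*l/399)
(-47 - 59)² - t(12) = (-47 - 59)² - 10*12/399 = (-106)² - 1*40/133 = 11236 - 40/133 = 1494348/133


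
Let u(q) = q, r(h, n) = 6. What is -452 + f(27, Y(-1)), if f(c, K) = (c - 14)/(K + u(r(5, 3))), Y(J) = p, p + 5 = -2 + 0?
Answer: -465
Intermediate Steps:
p = -7 (p = -5 + (-2 + 0) = -5 - 2 = -7)
Y(J) = -7
f(c, K) = (-14 + c)/(6 + K) (f(c, K) = (c - 14)/(K + 6) = (-14 + c)/(6 + K))
-452 + f(27, Y(-1)) = -452 + (-14 + 27)/(6 - 7) = -452 + 13/(-1) = -452 - 1*13 = -452 - 13 = -465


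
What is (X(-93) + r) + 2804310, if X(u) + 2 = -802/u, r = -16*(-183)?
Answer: 261073750/93 ≈ 2.8072e+6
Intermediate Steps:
r = 2928
X(u) = -2 - 802/u
(X(-93) + r) + 2804310 = ((-2 - 802/(-93)) + 2928) + 2804310 = ((-2 - 802*(-1/93)) + 2928) + 2804310 = ((-2 + 802/93) + 2928) + 2804310 = (616/93 + 2928) + 2804310 = 272920/93 + 2804310 = 261073750/93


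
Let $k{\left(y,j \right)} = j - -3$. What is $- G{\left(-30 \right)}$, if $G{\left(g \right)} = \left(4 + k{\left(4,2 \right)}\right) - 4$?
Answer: $-5$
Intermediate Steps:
$k{\left(y,j \right)} = 3 + j$ ($k{\left(y,j \right)} = j + 3 = 3 + j$)
$G{\left(g \right)} = 5$ ($G{\left(g \right)} = \left(4 + \left(3 + 2\right)\right) - 4 = \left(4 + 5\right) - 4 = 9 - 4 = 5$)
$- G{\left(-30 \right)} = \left(-1\right) 5 = -5$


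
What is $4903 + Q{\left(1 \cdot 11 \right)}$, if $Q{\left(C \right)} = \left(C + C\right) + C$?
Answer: $4936$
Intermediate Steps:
$Q{\left(C \right)} = 3 C$ ($Q{\left(C \right)} = 2 C + C = 3 C$)
$4903 + Q{\left(1 \cdot 11 \right)} = 4903 + 3 \cdot 1 \cdot 11 = 4903 + 3 \cdot 11 = 4903 + 33 = 4936$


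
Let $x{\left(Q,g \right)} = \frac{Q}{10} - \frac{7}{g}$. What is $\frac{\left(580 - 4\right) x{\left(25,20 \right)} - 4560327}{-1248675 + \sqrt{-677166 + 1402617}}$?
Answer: $\frac{172509695685}{47248137278} + \frac{690771 \sqrt{725451}}{236240686390} \approx 3.6536$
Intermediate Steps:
$x{\left(Q,g \right)} = - \frac{7}{g} + \frac{Q}{10}$ ($x{\left(Q,g \right)} = Q \frac{1}{10} - \frac{7}{g} = \frac{Q}{10} - \frac{7}{g} = - \frac{7}{g} + \frac{Q}{10}$)
$\frac{\left(580 - 4\right) x{\left(25,20 \right)} - 4560327}{-1248675 + \sqrt{-677166 + 1402617}} = \frac{\left(580 - 4\right) \left(- \frac{7}{20} + \frac{1}{10} \cdot 25\right) - 4560327}{-1248675 + \sqrt{-677166 + 1402617}} = \frac{576 \left(\left(-7\right) \frac{1}{20} + \frac{5}{2}\right) - 4560327}{-1248675 + \sqrt{725451}} = \frac{576 \left(- \frac{7}{20} + \frac{5}{2}\right) - 4560327}{-1248675 + \sqrt{725451}} = \frac{576 \cdot \frac{43}{20} - 4560327}{-1248675 + \sqrt{725451}} = \frac{\frac{6192}{5} - 4560327}{-1248675 + \sqrt{725451}} = - \frac{22795443}{5 \left(-1248675 + \sqrt{725451}\right)}$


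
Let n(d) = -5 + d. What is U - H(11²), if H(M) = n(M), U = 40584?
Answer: 40468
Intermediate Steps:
H(M) = -5 + M
U - H(11²) = 40584 - (-5 + 11²) = 40584 - (-5 + 121) = 40584 - 1*116 = 40584 - 116 = 40468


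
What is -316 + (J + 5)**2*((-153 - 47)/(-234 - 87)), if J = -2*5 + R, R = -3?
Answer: -88636/321 ≈ -276.12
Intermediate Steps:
J = -13 (J = -2*5 - 3 = -10 - 3 = -13)
-316 + (J + 5)**2*((-153 - 47)/(-234 - 87)) = -316 + (-13 + 5)**2*((-153 - 47)/(-234 - 87)) = -316 + (-8)**2*(-200/(-321)) = -316 + 64*(-200*(-1/321)) = -316 + 64*(200/321) = -316 + 12800/321 = -88636/321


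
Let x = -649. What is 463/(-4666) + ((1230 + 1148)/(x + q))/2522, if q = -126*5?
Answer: -752283071/7525413454 ≈ -0.099966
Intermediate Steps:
q = -630
463/(-4666) + ((1230 + 1148)/(x + q))/2522 = 463/(-4666) + ((1230 + 1148)/(-649 - 630))/2522 = 463*(-1/4666) + (2378/(-1279))*(1/2522) = -463/4666 + (2378*(-1/1279))*(1/2522) = -463/4666 - 2378/1279*1/2522 = -463/4666 - 1189/1612819 = -752283071/7525413454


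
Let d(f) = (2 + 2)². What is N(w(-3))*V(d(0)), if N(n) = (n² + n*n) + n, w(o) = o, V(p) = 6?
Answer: 90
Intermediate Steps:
d(f) = 16 (d(f) = 4² = 16)
N(n) = n + 2*n² (N(n) = (n² + n²) + n = 2*n² + n = n + 2*n²)
N(w(-3))*V(d(0)) = -3*(1 + 2*(-3))*6 = -3*(1 - 6)*6 = -3*(-5)*6 = 15*6 = 90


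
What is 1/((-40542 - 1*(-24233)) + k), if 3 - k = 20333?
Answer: -1/36639 ≈ -2.7293e-5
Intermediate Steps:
k = -20330 (k = 3 - 1*20333 = 3 - 20333 = -20330)
1/((-40542 - 1*(-24233)) + k) = 1/((-40542 - 1*(-24233)) - 20330) = 1/((-40542 + 24233) - 20330) = 1/(-16309 - 20330) = 1/(-36639) = -1/36639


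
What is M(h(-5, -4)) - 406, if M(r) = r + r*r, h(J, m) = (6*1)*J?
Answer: 464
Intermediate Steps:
h(J, m) = 6*J
M(r) = r + r**2
M(h(-5, -4)) - 406 = (6*(-5))*(1 + 6*(-5)) - 406 = -30*(1 - 30) - 406 = -30*(-29) - 406 = 870 - 406 = 464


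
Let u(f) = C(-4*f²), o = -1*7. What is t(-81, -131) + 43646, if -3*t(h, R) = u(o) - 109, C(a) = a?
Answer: 131243/3 ≈ 43748.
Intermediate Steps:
o = -7
u(f) = -4*f²
t(h, R) = 305/3 (t(h, R) = -(-4*(-7)² - 109)/3 = -(-4*49 - 109)/3 = -(-196 - 109)/3 = -⅓*(-305) = 305/3)
t(-81, -131) + 43646 = 305/3 + 43646 = 131243/3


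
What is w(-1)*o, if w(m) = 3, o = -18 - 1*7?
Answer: -75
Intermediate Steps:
o = -25 (o = -18 - 7 = -25)
w(-1)*o = 3*(-25) = -75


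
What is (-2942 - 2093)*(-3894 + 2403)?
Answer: 7507185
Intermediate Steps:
(-2942 - 2093)*(-3894 + 2403) = -5035*(-1491) = 7507185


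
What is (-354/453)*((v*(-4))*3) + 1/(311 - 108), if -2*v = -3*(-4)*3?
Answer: -5173913/30653 ≈ -168.79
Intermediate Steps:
v = -18 (v = -(-3*(-4))*3/2 = -6*3 = -½*36 = -18)
(-354/453)*((v*(-4))*3) + 1/(311 - 108) = (-354/453)*(-18*(-4)*3) + 1/(311 - 108) = (-354*1/453)*(72*3) + 1/203 = -118/151*216 + 1/203 = -25488/151 + 1/203 = -5173913/30653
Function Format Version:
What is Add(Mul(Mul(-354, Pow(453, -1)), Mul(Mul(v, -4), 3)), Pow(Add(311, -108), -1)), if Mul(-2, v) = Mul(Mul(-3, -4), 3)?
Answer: Rational(-5173913, 30653) ≈ -168.79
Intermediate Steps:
v = -18 (v = Mul(Rational(-1, 2), Mul(Mul(-3, -4), 3)) = Mul(Rational(-1, 2), Mul(12, 3)) = Mul(Rational(-1, 2), 36) = -18)
Add(Mul(Mul(-354, Pow(453, -1)), Mul(Mul(v, -4), 3)), Pow(Add(311, -108), -1)) = Add(Mul(Mul(-354, Pow(453, -1)), Mul(Mul(-18, -4), 3)), Pow(Add(311, -108), -1)) = Add(Mul(Mul(-354, Rational(1, 453)), Mul(72, 3)), Pow(203, -1)) = Add(Mul(Rational(-118, 151), 216), Rational(1, 203)) = Add(Rational(-25488, 151), Rational(1, 203)) = Rational(-5173913, 30653)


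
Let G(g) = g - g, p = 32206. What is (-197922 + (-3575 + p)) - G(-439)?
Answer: -169291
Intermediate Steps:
G(g) = 0
(-197922 + (-3575 + p)) - G(-439) = (-197922 + (-3575 + 32206)) - 1*0 = (-197922 + 28631) + 0 = -169291 + 0 = -169291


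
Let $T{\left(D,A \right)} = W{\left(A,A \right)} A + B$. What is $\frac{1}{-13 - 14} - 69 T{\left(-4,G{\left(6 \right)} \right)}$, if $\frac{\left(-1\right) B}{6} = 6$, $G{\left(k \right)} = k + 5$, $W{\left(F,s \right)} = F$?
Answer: $- \frac{158356}{27} \approx -5865.0$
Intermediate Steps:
$G{\left(k \right)} = 5 + k$
$B = -36$ ($B = \left(-6\right) 6 = -36$)
$T{\left(D,A \right)} = -36 + A^{2}$ ($T{\left(D,A \right)} = A A - 36 = A^{2} - 36 = -36 + A^{2}$)
$\frac{1}{-13 - 14} - 69 T{\left(-4,G{\left(6 \right)} \right)} = \frac{1}{-13 - 14} - 69 \left(-36 + \left(5 + 6\right)^{2}\right) = \frac{1}{-27} - 69 \left(-36 + 11^{2}\right) = - \frac{1}{27} - 69 \left(-36 + 121\right) = - \frac{1}{27} - 5865 = - \frac{158356}{27}$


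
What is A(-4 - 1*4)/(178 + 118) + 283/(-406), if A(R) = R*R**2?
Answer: -36455/15022 ≈ -2.4268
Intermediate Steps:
A(R) = R**3
A(-4 - 1*4)/(178 + 118) + 283/(-406) = (-4 - 1*4)**3/(178 + 118) + 283/(-406) = (-4 - 4)**3/296 + 283*(-1/406) = (-8)**3*(1/296) - 283/406 = -512*1/296 - 283/406 = -64/37 - 283/406 = -36455/15022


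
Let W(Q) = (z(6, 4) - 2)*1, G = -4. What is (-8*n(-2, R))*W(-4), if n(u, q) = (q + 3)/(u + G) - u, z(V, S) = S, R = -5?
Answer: -112/3 ≈ -37.333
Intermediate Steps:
W(Q) = 2 (W(Q) = (4 - 2)*1 = 2*1 = 2)
n(u, q) = -u + (3 + q)/(-4 + u) (n(u, q) = (q + 3)/(u - 4) - u = (3 + q)/(-4 + u) - u = -u + (3 + q)/(-4 + u))
(-8*n(-2, R))*W(-4) = -8*(3 - 5 - 1*(-2)**2 + 4*(-2))/(-4 - 2)*2 = -8*(3 - 5 - 1*4 - 8)/(-6)*2 = -(-4)*(3 - 5 - 4 - 8)/3*2 = -(-4)*(-14)/3*2 = -8*7/3*2 = -56/3*2 = -112/3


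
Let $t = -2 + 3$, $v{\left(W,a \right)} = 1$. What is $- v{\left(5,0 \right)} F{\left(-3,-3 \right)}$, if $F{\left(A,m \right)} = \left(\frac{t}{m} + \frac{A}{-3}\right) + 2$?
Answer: $- \frac{8}{3} \approx -2.6667$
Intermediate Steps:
$t = 1$
$F{\left(A,m \right)} = 2 + \frac{1}{m} - \frac{A}{3}$ ($F{\left(A,m \right)} = \left(1 \frac{1}{m} + \frac{A}{-3}\right) + 2 = \left(\frac{1}{m} + A \left(- \frac{1}{3}\right)\right) + 2 = \left(\frac{1}{m} - \frac{A}{3}\right) + 2 = 2 + \frac{1}{m} - \frac{A}{3}$)
$- v{\left(5,0 \right)} F{\left(-3,-3 \right)} = \left(-1\right) 1 \left(2 + \frac{1}{-3} - -1\right) = - (2 - \frac{1}{3} + 1) = \left(-1\right) \frac{8}{3} = - \frac{8}{3}$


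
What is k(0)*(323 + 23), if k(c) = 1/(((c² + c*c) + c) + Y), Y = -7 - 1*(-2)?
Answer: -346/5 ≈ -69.200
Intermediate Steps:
Y = -5 (Y = -7 + 2 = -5)
k(c) = 1/(-5 + c + 2*c²) (k(c) = 1/(((c² + c*c) + c) - 5) = 1/(((c² + c²) + c) - 5) = 1/((2*c² + c) - 5) = 1/((c + 2*c²) - 5) = 1/(-5 + c + 2*c²))
k(0)*(323 + 23) = (323 + 23)/(-5 + 0 + 2*0²) = 346/(-5 + 0 + 2*0) = 346/(-5 + 0 + 0) = 346/(-5) = -⅕*346 = -346/5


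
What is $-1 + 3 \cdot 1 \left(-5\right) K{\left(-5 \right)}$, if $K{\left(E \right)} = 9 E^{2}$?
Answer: $-3376$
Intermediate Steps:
$-1 + 3 \cdot 1 \left(-5\right) K{\left(-5 \right)} = -1 + 3 \cdot 1 \left(-5\right) 9 \left(-5\right)^{2} = -1 + 3 \left(-5\right) 9 \cdot 25 = -1 - 3375 = -3376$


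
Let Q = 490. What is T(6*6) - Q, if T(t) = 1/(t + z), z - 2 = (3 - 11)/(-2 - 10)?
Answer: -56837/116 ≈ -489.97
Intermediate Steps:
z = 8/3 (z = 2 + (3 - 11)/(-2 - 10) = 2 - 8/(-12) = 2 - 8*(-1/12) = 2 + ⅔ = 8/3 ≈ 2.6667)
T(t) = 1/(8/3 + t) (T(t) = 1/(t + 8/3) = 1/(8/3 + t))
T(6*6) - Q = 3/(8 + 3*(6*6)) - 1*490 = 3/(8 + 3*36) - 490 = 3/(8 + 108) - 490 = 3/116 - 490 = -56837/116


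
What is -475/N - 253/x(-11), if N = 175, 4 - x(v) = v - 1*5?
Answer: -2151/140 ≈ -15.364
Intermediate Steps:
x(v) = 9 - v (x(v) = 4 - (v - 1*5) = 4 - (v - 5) = 4 - (-5 + v) = 4 + (5 - v) = 9 - v)
-475/N - 253/x(-11) = -475/175 - 253/(9 - 1*(-11)) = -475*1/175 - 253/(9 + 11) = -19/7 - 253/20 = -2151/140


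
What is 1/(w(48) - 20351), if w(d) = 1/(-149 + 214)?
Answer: -65/1322814 ≈ -4.9138e-5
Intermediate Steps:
w(d) = 1/65
1/(w(48) - 20351) = 1/(1/65 - 20351) = 1/(-1322814/65) = -65/1322814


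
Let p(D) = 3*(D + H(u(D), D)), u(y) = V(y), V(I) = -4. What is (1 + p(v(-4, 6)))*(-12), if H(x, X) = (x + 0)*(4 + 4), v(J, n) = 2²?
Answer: 996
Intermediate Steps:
v(J, n) = 4
u(y) = -4
H(x, X) = 8*x (H(x, X) = x*8 = 8*x)
p(D) = -96 + 3*D (p(D) = 3*(D + 8*(-4)) = 3*(D - 32) = 3*(-32 + D) = -96 + 3*D)
(1 + p(v(-4, 6)))*(-12) = (1 + (-96 + 3*4))*(-12) = (1 + (-96 + 12))*(-12) = (1 - 84)*(-12) = -83*(-12) = 996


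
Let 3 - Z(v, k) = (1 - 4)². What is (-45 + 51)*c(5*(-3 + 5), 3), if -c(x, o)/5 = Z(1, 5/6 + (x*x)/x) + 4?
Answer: 60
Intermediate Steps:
Z(v, k) = -6 (Z(v, k) = 3 - (1 - 4)² = 3 - 1*(-3)² = 3 - 1*9 = 3 - 9 = -6)
c(x, o) = 10 (c(x, o) = -5*(-6 + 4) = -5*(-2) = 10)
(-45 + 51)*c(5*(-3 + 5), 3) = (-45 + 51)*10 = 6*10 = 60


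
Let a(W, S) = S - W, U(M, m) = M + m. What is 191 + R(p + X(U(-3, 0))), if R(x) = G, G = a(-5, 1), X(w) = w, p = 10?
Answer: 197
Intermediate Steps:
G = 6 (G = 1 - 1*(-5) = 1 + 5 = 6)
R(x) = 6
191 + R(p + X(U(-3, 0))) = 191 + 6 = 197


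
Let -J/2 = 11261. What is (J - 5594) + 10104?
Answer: -18012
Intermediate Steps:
J = -22522 (J = -2*11261 = -22522)
(J - 5594) + 10104 = (-22522 - 5594) + 10104 = -28116 + 10104 = -18012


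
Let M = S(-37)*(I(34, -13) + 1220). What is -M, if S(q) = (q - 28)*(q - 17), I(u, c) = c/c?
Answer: -4285710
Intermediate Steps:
I(u, c) = 1
S(q) = (-28 + q)*(-17 + q)
M = 4285710 (M = (476 + (-37)² - 45*(-37))*(1 + 1220) = (476 + 1369 + 1665)*1221 = 3510*1221 = 4285710)
-M = -1*4285710 = -4285710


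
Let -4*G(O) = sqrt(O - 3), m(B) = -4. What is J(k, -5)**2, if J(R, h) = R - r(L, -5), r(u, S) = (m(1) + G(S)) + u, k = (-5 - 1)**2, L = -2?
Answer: (84 + I*sqrt(2))**2/4 ≈ 1763.5 + 59.397*I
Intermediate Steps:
G(O) = -sqrt(-3 + O)/4 (G(O) = -sqrt(O - 3)/4 = -sqrt(-3 + O)/4)
k = 36 (k = (-6)**2 = 36)
r(u, S) = -4 + u - sqrt(-3 + S)/4 (r(u, S) = (-4 - sqrt(-3 + S)/4) + u = -4 + u - sqrt(-3 + S)/4)
J(R, h) = 6 + R + I*sqrt(2)/2 (J(R, h) = R - (-4 - 2 - sqrt(-3 - 5)/4) = R - (-4 - 2 - I*sqrt(2)/2) = R - (-6 - I*sqrt(2)/2) = R + (6 + I*sqrt(2)/2) = 6 + R + I*sqrt(2)/2)
J(k, -5)**2 = (6 + 36 + I*sqrt(2)/2)**2 = (42 + I*sqrt(2)/2)**2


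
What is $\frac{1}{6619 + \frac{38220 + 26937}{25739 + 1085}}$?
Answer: $\frac{26824}{177613213} \approx 0.00015102$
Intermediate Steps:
$\frac{1}{6619 + \frac{38220 + 26937}{25739 + 1085}} = \frac{1}{6619 + \frac{65157}{26824}} = \frac{1}{\frac{177613213}{26824}} = \frac{26824}{177613213}$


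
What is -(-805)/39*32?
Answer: 25760/39 ≈ 660.51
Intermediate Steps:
-(-805)/39*32 = -35*(-23/39)*32 = (805/39)*32 = 25760/39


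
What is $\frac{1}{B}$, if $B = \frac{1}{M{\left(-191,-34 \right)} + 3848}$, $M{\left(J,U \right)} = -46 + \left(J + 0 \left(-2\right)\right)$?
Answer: $3611$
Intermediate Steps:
$M{\left(J,U \right)} = -46 + J$ ($M{\left(J,U \right)} = -46 + \left(J + 0\right) = -46 + J$)
$B = \frac{1}{3611}$ ($B = \frac{1}{\left(-46 - 191\right) + 3848} = \frac{1}{-237 + 3848} = \frac{1}{3611} \approx 0.00027693$)
$\frac{1}{B} = \frac{1}{\frac{1}{3611}} = 3611$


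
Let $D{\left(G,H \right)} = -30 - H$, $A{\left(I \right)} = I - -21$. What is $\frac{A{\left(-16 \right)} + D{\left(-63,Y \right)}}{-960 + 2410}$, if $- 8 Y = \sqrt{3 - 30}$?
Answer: $- \frac{1}{58} + \frac{3 i \sqrt{3}}{11600} \approx -0.017241 + 0.00044794 i$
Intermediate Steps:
$A{\left(I \right)} = 21 + I$ ($A{\left(I \right)} = I + 21 = 21 + I$)
$Y = - \frac{3 i \sqrt{3}}{8}$ ($Y = - \frac{\sqrt{3 - 30}}{8} = - \frac{\sqrt{-27}}{8} = - \frac{3 i \sqrt{3}}{8} \approx - 0.64952 i$)
$\frac{A{\left(-16 \right)} + D{\left(-63,Y \right)}}{-960 + 2410} = \frac{\left(21 - 16\right) - \left(30 - \frac{3 i \sqrt{3}}{8}\right)}{-960 + 2410} = \frac{5 - \left(30 - \frac{3 i \sqrt{3}}{8}\right)}{1450} = \left(-25 + \frac{3 i \sqrt{3}}{8}\right) \frac{1}{1450} = - \frac{1}{58} + \frac{3 i \sqrt{3}}{11600}$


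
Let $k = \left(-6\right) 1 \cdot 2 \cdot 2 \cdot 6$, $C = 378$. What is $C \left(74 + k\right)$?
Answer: $-26460$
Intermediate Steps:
$k = -144$ ($k = - 6 \cdot 4 \cdot 6 = \left(-6\right) 24 = -144$)
$C \left(74 + k\right) = 378 \left(74 - 144\right) = 378 \left(-70\right) = -26460$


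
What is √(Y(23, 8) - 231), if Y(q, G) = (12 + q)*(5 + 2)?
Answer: √14 ≈ 3.7417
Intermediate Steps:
Y(q, G) = 84 + 7*q (Y(q, G) = (12 + q)*7 = 84 + 7*q)
√(Y(23, 8) - 231) = √((84 + 7*23) - 231) = √((84 + 161) - 231) = √(245 - 231) = √14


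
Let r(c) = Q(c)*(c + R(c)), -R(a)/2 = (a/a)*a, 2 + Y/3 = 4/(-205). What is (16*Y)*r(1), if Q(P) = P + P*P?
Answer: 39744/205 ≈ 193.87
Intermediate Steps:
Q(P) = P + P²
Y = -1242/205 (Y = -6 + 3*(4/(-205)) = -6 + 3*(4*(-1/205)) = -6 + 3*(-4/205) = -6 - 12/205 = -1242/205 ≈ -6.0585)
R(a) = -2*a (R(a) = -2*a/a*a = -2*a)
r(c) = -c²*(1 + c) (r(c) = (c*(1 + c))*(c - 2*c) = (c*(1 + c))*(-c) = -c²*(1 + c))
(16*Y)*r(1) = (16*(-1242/205))*(1²*(-1 - 1*1)) = -19872*(-1 - 1)/205 = -19872*(-2)/205 = -19872/205*(-2) = 39744/205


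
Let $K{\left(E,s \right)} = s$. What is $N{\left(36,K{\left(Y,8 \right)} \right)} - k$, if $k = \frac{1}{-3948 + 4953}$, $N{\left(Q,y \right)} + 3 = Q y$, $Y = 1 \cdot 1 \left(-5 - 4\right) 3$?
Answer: $\frac{286424}{1005} \approx 285.0$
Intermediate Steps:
$Y = -27$ ($Y = 1 \left(\left(-9\right) 3\right) = 1 \left(-27\right) = -27$)
$N{\left(Q,y \right)} = -3 + Q y$
$k = \frac{1}{1005} \approx 0.00099503$
$N{\left(36,K{\left(Y,8 \right)} \right)} - k = \left(-3 + 36 \cdot 8\right) - \frac{1}{1005} = \left(-3 + 288\right) - \frac{1}{1005} = 285 - \frac{1}{1005} = \frac{286424}{1005}$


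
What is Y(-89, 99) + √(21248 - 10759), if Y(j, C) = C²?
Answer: 9801 + √10489 ≈ 9903.4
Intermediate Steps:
Y(-89, 99) + √(21248 - 10759) = 99² + √(21248 - 10759) = 9801 + √10489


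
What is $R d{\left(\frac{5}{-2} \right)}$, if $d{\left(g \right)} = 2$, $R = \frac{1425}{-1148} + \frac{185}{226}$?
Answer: $- \frac{54835}{64862} \approx -0.84541$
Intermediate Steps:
$R = - \frac{54835}{129724}$ ($R = 1425 \left(- \frac{1}{1148}\right) + 185 \cdot \frac{1}{226} = - \frac{1425}{1148} + \frac{185}{226} = - \frac{54835}{129724} \approx -0.42271$)
$R d{\left(\frac{5}{-2} \right)} = \left(- \frac{54835}{129724}\right) 2 = - \frac{54835}{64862}$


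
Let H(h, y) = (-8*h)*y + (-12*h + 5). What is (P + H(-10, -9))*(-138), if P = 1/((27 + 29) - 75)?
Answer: 1560228/19 ≈ 82117.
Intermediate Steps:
H(h, y) = 5 - 12*h - 8*h*y (H(h, y) = -8*h*y + (5 - 12*h) = 5 - 12*h - 8*h*y)
P = -1/19 (P = 1/(56 - 75) = 1/(-19) = -1/19 ≈ -0.052632)
(P + H(-10, -9))*(-138) = (-1/19 + (5 - 12*(-10) - 8*(-10)*(-9)))*(-138) = (-1/19 + (5 + 120 - 720))*(-138) = (-1/19 - 595)*(-138) = -11306/19*(-138) = 1560228/19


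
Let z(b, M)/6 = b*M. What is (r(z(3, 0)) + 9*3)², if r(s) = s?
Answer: 729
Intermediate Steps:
z(b, M) = 6*M*b (z(b, M) = 6*(b*M) = 6*(M*b) = 6*M*b)
(r(z(3, 0)) + 9*3)² = (6*0*3 + 9*3)² = (0 + 27)² = 27² = 729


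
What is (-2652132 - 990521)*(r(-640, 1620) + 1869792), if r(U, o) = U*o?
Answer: -3034300807776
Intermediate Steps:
(-2652132 - 990521)*(r(-640, 1620) + 1869792) = (-2652132 - 990521)*(-640*1620 + 1869792) = -3642653*(-1036800 + 1869792) = -3642653*832992 = -3034300807776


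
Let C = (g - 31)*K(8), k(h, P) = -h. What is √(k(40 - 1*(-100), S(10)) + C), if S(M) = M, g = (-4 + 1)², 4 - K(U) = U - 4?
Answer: 2*I*√35 ≈ 11.832*I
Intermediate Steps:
K(U) = 8 - U (K(U) = 4 - (U - 4) = 4 - (-4 + U) = 4 + (4 - U) = 8 - U)
g = 9 (g = (-3)² = 9)
C = 0 (C = (9 - 31)*(8 - 1*8) = -22*(8 - 8) = -22*0 = 0)
√(k(40 - 1*(-100), S(10)) + C) = √(-(40 - 1*(-100)) + 0) = √(-(40 + 100) + 0) = √(-1*140 + 0) = √(-140 + 0) = √(-140) = 2*I*√35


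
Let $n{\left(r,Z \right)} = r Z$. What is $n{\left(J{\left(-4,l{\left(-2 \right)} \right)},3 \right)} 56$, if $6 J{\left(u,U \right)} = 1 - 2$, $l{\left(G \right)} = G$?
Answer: $-28$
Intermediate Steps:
$J{\left(u,U \right)} = - \frac{1}{6}$ ($J{\left(u,U \right)} = \frac{1 - 2}{6} = \frac{1}{6} \left(-1\right) = - \frac{1}{6}$)
$n{\left(r,Z \right)} = Z r$
$n{\left(J{\left(-4,l{\left(-2 \right)} \right)},3 \right)} 56 = 3 \left(- \frac{1}{6}\right) 56 = \left(- \frac{1}{2}\right) 56 = -28$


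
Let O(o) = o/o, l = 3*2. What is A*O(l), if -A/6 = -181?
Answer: 1086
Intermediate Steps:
A = 1086 (A = -6*(-181) = 1086)
l = 6
O(o) = 1
A*O(l) = 1086*1 = 1086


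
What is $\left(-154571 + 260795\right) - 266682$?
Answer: $-160458$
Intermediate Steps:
$\left(-154571 + 260795\right) - 266682 = 106224 - 266682 = -160458$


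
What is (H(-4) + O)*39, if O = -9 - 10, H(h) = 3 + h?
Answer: -780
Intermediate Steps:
O = -19
(H(-4) + O)*39 = ((3 - 4) - 19)*39 = (-1 - 19)*39 = -20*39 = -780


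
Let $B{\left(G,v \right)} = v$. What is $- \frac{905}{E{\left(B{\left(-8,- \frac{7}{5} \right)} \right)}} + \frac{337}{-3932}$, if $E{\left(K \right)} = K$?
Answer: $\frac{17789941}{27524} \approx 646.34$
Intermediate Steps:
$- \frac{905}{E{\left(B{\left(-8,- \frac{7}{5} \right)} \right)}} + \frac{337}{-3932} = - \frac{905}{\left(-7\right) \frac{1}{5}} + \frac{337}{-3932} = - \frac{905}{\left(-7\right) \frac{1}{5}} + 337 \left(- \frac{1}{3932}\right) = - \frac{905}{- \frac{7}{5}} - \frac{337}{3932} = \left(-905\right) \left(- \frac{5}{7}\right) - \frac{337}{3932} = \frac{4525}{7} - \frac{337}{3932} = \frac{17789941}{27524}$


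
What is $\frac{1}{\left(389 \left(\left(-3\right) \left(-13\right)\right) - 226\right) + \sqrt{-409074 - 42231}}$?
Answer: $\frac{2989}{44760866} - \frac{3 i \sqrt{50145}}{223804330} \approx 6.6777 \cdot 10^{-5} - 3.0017 \cdot 10^{-6} i$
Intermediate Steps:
$\frac{1}{\left(389 \left(\left(-3\right) \left(-13\right)\right) - 226\right) + \sqrt{-409074 - 42231}} = \frac{1}{\left(389 \cdot 39 - 226\right) + \sqrt{-451305}} = \frac{1}{\left(15171 - 226\right) + 3 i \sqrt{50145}} = \frac{1}{14945 + 3 i \sqrt{50145}}$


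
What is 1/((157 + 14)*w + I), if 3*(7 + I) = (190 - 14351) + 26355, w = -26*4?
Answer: -3/41179 ≈ -7.2853e-5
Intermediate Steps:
w = -104
I = 12173/3 (I = -7 + ((190 - 14351) + 26355)/3 = -7 + (-14161 + 26355)/3 = -7 + (⅓)*12194 = -7 + 12194/3 = 12173/3 ≈ 4057.7)
1/((157 + 14)*w + I) = 1/((157 + 14)*(-104) + 12173/3) = 1/(171*(-104) + 12173/3) = 1/(-17784 + 12173/3) = 1/(-41179/3) = -3/41179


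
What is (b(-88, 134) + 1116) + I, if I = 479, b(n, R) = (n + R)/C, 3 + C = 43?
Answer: 31923/20 ≈ 1596.2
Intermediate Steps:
C = 40 (C = -3 + 43 = 40)
b(n, R) = R/40 + n/40 (b(n, R) = (n + R)/40 = (R + n)*(1/40) = R/40 + n/40)
(b(-88, 134) + 1116) + I = (((1/40)*134 + (1/40)*(-88)) + 1116) + 479 = ((67/20 - 11/5) + 1116) + 479 = (23/20 + 1116) + 479 = 22343/20 + 479 = 31923/20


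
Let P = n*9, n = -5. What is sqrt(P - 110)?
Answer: I*sqrt(155) ≈ 12.45*I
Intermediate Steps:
P = -45 (P = -5*9 = -45)
sqrt(P - 110) = sqrt(-45 - 110) = sqrt(-155) = I*sqrt(155)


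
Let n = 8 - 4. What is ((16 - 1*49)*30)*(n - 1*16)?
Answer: 11880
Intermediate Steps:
n = 4
((16 - 1*49)*30)*(n - 1*16) = ((16 - 1*49)*30)*(4 - 1*16) = ((16 - 49)*30)*(4 - 16) = -33*30*(-12) = -990*(-12) = 11880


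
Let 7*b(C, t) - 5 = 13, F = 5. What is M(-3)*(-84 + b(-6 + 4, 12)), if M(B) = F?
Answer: -2850/7 ≈ -407.14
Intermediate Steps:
b(C, t) = 18/7 (b(C, t) = 5/7 + (1/7)*13 = 5/7 + 13/7 = 18/7)
M(B) = 5
M(-3)*(-84 + b(-6 + 4, 12)) = 5*(-84 + 18/7) = 5*(-570/7) = -2850/7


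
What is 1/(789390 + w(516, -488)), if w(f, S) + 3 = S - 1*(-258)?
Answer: 1/789157 ≈ 1.2672e-6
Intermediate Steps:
w(f, S) = 255 + S (w(f, S) = -3 + (S - 1*(-258)) = -3 + (S + 258) = -3 + (258 + S) = 255 + S)
1/(789390 + w(516, -488)) = 1/(789390 + (255 - 488)) = 1/(789390 - 233) = 1/789157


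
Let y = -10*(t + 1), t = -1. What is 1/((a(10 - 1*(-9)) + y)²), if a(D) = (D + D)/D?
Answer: ¼ ≈ 0.25000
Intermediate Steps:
a(D) = 2 (a(D) = (2*D)/D = 2)
y = 0 (y = -10*(-1 + 1) = -10*0 = 0)
1/((a(10 - 1*(-9)) + y)²) = 1/((2 + 0)²) = 1/(2²) = 1/4 = ¼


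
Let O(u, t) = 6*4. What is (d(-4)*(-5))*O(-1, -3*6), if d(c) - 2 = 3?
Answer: -600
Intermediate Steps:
d(c) = 5 (d(c) = 2 + 3 = 5)
O(u, t) = 24
(d(-4)*(-5))*O(-1, -3*6) = (5*(-5))*24 = -25*24 = -600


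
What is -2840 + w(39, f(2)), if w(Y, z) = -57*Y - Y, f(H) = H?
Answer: -5102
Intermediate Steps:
w(Y, z) = -58*Y
-2840 + w(39, f(2)) = -2840 - 58*39 = -2840 - 2262 = -5102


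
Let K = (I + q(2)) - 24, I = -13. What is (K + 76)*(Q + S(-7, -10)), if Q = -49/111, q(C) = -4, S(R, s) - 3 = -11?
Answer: -32795/111 ≈ -295.45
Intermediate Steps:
S(R, s) = -8 (S(R, s) = 3 - 11 = -8)
Q = -49/111 (Q = -49*1/111 = -49/111 ≈ -0.44144)
K = -41 (K = (-13 - 4) - 24 = -17 - 24 = -41)
(K + 76)*(Q + S(-7, -10)) = (-41 + 76)*(-49/111 - 8) = 35*(-937/111) = -32795/111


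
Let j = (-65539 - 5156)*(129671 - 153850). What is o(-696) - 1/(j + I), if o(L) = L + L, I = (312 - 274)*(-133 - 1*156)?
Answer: -2379378204817/1709323423 ≈ -1392.0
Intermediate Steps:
I = -10982 (I = 38*(-133 - 156) = 38*(-289) = -10982)
j = 1709334405 (j = -70695*(-24179) = 1709334405)
o(L) = 2*L
o(-696) - 1/(j + I) = 2*(-696) - 1/(1709334405 - 10982) = -1392 - 1/1709323423 = -2379378204817/1709323423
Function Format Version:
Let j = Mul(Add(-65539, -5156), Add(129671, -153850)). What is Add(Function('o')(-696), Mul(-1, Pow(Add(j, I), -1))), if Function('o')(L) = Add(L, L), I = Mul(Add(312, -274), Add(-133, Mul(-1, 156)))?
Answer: Rational(-2379378204817, 1709323423) ≈ -1392.0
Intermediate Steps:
I = -10982 (I = Mul(38, Add(-133, -156)) = Mul(38, -289) = -10982)
j = 1709334405 (j = Mul(-70695, -24179) = 1709334405)
Function('o')(L) = Mul(2, L)
Add(Function('o')(-696), Mul(-1, Pow(Add(j, I), -1))) = Add(Mul(2, -696), Mul(-1, Pow(Add(1709334405, -10982), -1))) = Add(-1392, Mul(-1, Pow(1709323423, -1))) = Add(-1392, Mul(-1, Rational(1, 1709323423))) = Add(-1392, Rational(-1, 1709323423)) = Rational(-2379378204817, 1709323423)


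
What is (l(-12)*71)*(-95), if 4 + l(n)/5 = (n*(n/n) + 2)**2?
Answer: -3237600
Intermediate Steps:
l(n) = -20 + 5*(2 + n)**2 (l(n) = -20 + 5*(n*(n/n) + 2)**2 = -20 + 5*(n*1 + 2)**2 = -20 + 5*(n + 2)**2 = -20 + 5*(2 + n)**2)
(l(-12)*71)*(-95) = ((5*(-12)*(4 - 12))*71)*(-95) = ((5*(-12)*(-8))*71)*(-95) = (480*71)*(-95) = 34080*(-95) = -3237600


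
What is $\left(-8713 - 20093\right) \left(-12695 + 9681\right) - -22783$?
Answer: $86844067$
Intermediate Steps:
$\left(-8713 - 20093\right) \left(-12695 + 9681\right) - -22783 = \left(-28806\right) \left(-3014\right) + 22783 = 86821284 + 22783 = 86844067$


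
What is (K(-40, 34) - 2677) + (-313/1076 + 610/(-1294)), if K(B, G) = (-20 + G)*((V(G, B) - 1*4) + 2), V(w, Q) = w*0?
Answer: -1883675951/696172 ≈ -2705.8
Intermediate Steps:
V(w, Q) = 0
K(B, G) = 40 - 2*G (K(B, G) = (-20 + G)*((0 - 1*4) + 2) = (-20 + G)*((0 - 4) + 2) = (-20 + G)*(-4 + 2) = (-20 + G)*(-2) = 40 - 2*G)
(K(-40, 34) - 2677) + (-313/1076 + 610/(-1294)) = ((40 - 2*34) - 2677) + (-313/1076 + 610/(-1294)) = ((40 - 68) - 2677) + (-313*1/1076 + 610*(-1/1294)) = (-28 - 2677) + (-313/1076 - 305/647) = -2705 - 530691/696172 = -1883675951/696172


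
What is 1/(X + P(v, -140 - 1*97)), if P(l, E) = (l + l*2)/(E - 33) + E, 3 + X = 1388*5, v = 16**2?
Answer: 45/301372 ≈ 0.00014932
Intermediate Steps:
v = 256
X = 6937 (X = -3 + 1388*5 = -3 + 6940 = 6937)
P(l, E) = E + 3*l/(-33 + E) (P(l, E) = (l + 2*l)/(-33 + E) + E = (3*l)/(-33 + E) + E = 3*l/(-33 + E) + E = E + 3*l/(-33 + E))
1/(X + P(v, -140 - 1*97)) = 1/(6937 + ((-140 - 1*97)**2 - 33*(-140 - 1*97) + 3*256)/(-33 + (-140 - 1*97))) = 1/(6937 + ((-140 - 97)**2 - 33*(-140 - 97) + 768)/(-33 + (-140 - 97))) = 1/(6937 + ((-237)**2 - 33*(-237) + 768)/(-33 - 237)) = 1/(6937 + (56169 + 7821 + 768)/(-270)) = 1/(6937 - 1/270*64758) = 1/(6937 - 10793/45) = 1/(301372/45) = 45/301372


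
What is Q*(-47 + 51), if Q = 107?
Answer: 428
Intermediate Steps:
Q*(-47 + 51) = 107*(-47 + 51) = 107*4 = 428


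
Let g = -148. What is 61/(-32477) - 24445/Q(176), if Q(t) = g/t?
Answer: 34931609403/1201649 ≈ 29070.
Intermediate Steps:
Q(t) = -148/t
61/(-32477) - 24445/Q(176) = 61/(-32477) - 24445/((-148/176)) = 61*(-1/32477) - 24445/((-148*1/176)) = -61/32477 - 24445/(-37/44) = -61/32477 - 24445*(-44/37) = -61/32477 + 1075580/37 = 34931609403/1201649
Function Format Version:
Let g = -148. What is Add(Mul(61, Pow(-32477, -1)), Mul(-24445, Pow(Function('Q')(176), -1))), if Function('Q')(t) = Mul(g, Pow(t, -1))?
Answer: Rational(34931609403, 1201649) ≈ 29070.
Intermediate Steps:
Function('Q')(t) = Mul(-148, Pow(t, -1))
Add(Mul(61, Pow(-32477, -1)), Mul(-24445, Pow(Function('Q')(176), -1))) = Add(Mul(61, Pow(-32477, -1)), Mul(-24445, Pow(Mul(-148, Pow(176, -1)), -1))) = Add(Mul(61, Rational(-1, 32477)), Mul(-24445, Pow(Mul(-148, Rational(1, 176)), -1))) = Add(Rational(-61, 32477), Mul(-24445, Pow(Rational(-37, 44), -1))) = Add(Rational(-61, 32477), Mul(-24445, Rational(-44, 37))) = Add(Rational(-61, 32477), Rational(1075580, 37)) = Rational(34931609403, 1201649)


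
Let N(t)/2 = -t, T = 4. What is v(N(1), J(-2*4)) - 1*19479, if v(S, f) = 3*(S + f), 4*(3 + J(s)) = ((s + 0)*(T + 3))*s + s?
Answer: -19164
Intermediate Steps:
J(s) = -3 + s/4 + 7*s²/4 (J(s) = -3 + (((s + 0)*(4 + 3))*s + s)/4 = -3 + ((s*7)*s + s)/4 = -3 + ((7*s)*s + s)/4 = -3 + (7*s² + s)/4 = -3 + (s + 7*s²)/4 = -3 + (s/4 + 7*s²/4) = -3 + s/4 + 7*s²/4)
N(t) = -2*t (N(t) = 2*(-t) = -2*t)
v(S, f) = 3*S + 3*f
v(N(1), J(-2*4)) - 1*19479 = (3*(-2*1) + 3*(-3 + (-2*4)/4 + 7*(-2*4)²/4)) - 1*19479 = (3*(-2) + 3*(-3 + (¼)*(-8) + (7/4)*(-8)²)) - 19479 = (-6 + 3*(-3 - 2 + (7/4)*64)) - 19479 = (-6 + 3*(-3 - 2 + 112)) - 19479 = (-6 + 3*107) - 19479 = (-6 + 321) - 19479 = 315 - 19479 = -19164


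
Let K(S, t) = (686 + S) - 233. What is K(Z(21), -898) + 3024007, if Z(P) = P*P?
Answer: 3024901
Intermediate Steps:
Z(P) = P²
K(S, t) = 453 + S
K(Z(21), -898) + 3024007 = (453 + 21²) + 3024007 = (453 + 441) + 3024007 = 894 + 3024007 = 3024901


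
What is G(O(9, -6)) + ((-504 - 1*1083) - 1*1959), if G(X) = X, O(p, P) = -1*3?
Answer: -3549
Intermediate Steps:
O(p, P) = -3
G(O(9, -6)) + ((-504 - 1*1083) - 1*1959) = -3 + ((-504 - 1*1083) - 1*1959) = -3 + ((-504 - 1083) - 1959) = -3 + (-1587 - 1959) = -3 - 3546 = -3549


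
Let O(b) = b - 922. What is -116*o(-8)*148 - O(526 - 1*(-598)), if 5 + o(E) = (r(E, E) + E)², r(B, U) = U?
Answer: -4309370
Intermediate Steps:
O(b) = -922 + b
o(E) = -5 + 4*E² (o(E) = -5 + (E + E)² = -5 + (2*E)² = -5 + 4*E²)
-116*o(-8)*148 - O(526 - 1*(-598)) = -116*(-5 + 4*(-8)²)*148 - (-922 + (526 - 1*(-598))) = -116*(-5 + 4*64)*148 - (-922 + (526 + 598)) = -116*(-5 + 256)*148 - (-922 + 1124) = -116*251*148 - 1*202 = -29116*148 - 202 = -4309168 - 202 = -4309370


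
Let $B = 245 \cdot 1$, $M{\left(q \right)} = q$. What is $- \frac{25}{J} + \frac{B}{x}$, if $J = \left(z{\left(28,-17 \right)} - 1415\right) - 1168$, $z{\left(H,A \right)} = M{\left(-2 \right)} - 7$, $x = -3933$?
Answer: $- \frac{59635}{1132704} \approx -0.052648$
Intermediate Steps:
$B = 245$
$z{\left(H,A \right)} = -9$ ($z{\left(H,A \right)} = -2 - 7 = -9$)
$J = -2592$ ($J = \left(-9 - 1415\right) - 1168 = -1424 - 1168 = -2592$)
$- \frac{25}{J} + \frac{B}{x} = - \frac{25}{-2592} + \frac{245}{-3933} = \left(-25\right) \left(- \frac{1}{2592}\right) + 245 \left(- \frac{1}{3933}\right) = \frac{25}{2592} - \frac{245}{3933} = - \frac{59635}{1132704}$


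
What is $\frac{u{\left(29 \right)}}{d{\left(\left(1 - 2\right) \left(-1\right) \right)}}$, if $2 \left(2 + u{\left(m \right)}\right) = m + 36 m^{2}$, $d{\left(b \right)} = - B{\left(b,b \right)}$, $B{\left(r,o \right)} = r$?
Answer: $- \frac{30301}{2} \approx -15151.0$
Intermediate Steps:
$d{\left(b \right)} = - b$
$u{\left(m \right)} = -2 + \frac{m}{2} + 18 m^{2}$ ($u{\left(m \right)} = -2 + \frac{m + 36 m^{2}}{2} = -2 + \left(\frac{m}{2} + 18 m^{2}\right) = -2 + \frac{m}{2} + 18 m^{2}$)
$\frac{u{\left(29 \right)}}{d{\left(\left(1 - 2\right) \left(-1\right) \right)}} = \frac{-2 + \frac{1}{2} \cdot 29 + 18 \cdot 29^{2}}{\left(-1\right) \left(1 - 2\right) \left(-1\right)} = \frac{-2 + \frac{29}{2} + 18 \cdot 841}{\left(-1\right) \left(\left(-1\right) \left(-1\right)\right)} = \frac{-2 + \frac{29}{2} + 15138}{\left(-1\right) 1} = \frac{30301}{2 \left(-1\right)} = \frac{30301}{2} \left(-1\right) = - \frac{30301}{2}$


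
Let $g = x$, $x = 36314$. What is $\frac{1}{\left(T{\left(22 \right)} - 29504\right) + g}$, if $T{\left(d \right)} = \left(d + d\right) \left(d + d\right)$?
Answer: $\frac{1}{8746} \approx 0.00011434$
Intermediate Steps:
$T{\left(d \right)} = 4 d^{2}$ ($T{\left(d \right)} = 2 d 2 d = 4 d^{2}$)
$g = 36314$
$\frac{1}{\left(T{\left(22 \right)} - 29504\right) + g} = \frac{1}{\left(4 \cdot 22^{2} - 29504\right) + 36314} = \frac{1}{\left(4 \cdot 484 - 29504\right) + 36314} = \frac{1}{\left(1936 - 29504\right) + 36314} = \frac{1}{-27568 + 36314} = \frac{1}{8746}$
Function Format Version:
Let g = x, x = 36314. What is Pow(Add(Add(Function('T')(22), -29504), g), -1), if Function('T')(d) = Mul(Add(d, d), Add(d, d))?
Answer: Rational(1, 8746) ≈ 0.00011434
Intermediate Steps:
Function('T')(d) = Mul(4, Pow(d, 2)) (Function('T')(d) = Mul(Mul(2, d), Mul(2, d)) = Mul(4, Pow(d, 2)))
g = 36314
Pow(Add(Add(Function('T')(22), -29504), g), -1) = Pow(Add(Add(Mul(4, Pow(22, 2)), -29504), 36314), -1) = Pow(Add(Add(Mul(4, 484), -29504), 36314), -1) = Pow(Add(Add(1936, -29504), 36314), -1) = Pow(Add(-27568, 36314), -1) = Pow(8746, -1) = Rational(1, 8746)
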